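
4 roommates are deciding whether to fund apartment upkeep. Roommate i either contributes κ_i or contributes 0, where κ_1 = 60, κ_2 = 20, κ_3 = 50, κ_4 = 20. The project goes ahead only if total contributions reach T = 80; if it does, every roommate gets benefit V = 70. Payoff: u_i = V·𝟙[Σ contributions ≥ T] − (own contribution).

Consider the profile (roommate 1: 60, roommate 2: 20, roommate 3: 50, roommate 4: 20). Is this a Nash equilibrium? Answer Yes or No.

No

Total = 150 ≥ 80: provided.
Roommate 1 (pledges 60, payoff 10): dropping to 0 → total 90, payoff 70. Profitable deviation.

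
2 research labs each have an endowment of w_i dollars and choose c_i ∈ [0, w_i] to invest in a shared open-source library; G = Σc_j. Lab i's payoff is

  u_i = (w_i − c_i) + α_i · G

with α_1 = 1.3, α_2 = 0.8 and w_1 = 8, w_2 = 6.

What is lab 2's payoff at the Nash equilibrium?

12.4

∂u_i/∂c_i = α_i − 1, so lab i contributes w_i if α_i > 1, else 0.
α_i > 1 for i ∈ {1}; NE contributions (8, 0), G = 8.
u_2 = (6 − 0) + 0.8·8 = 12.4.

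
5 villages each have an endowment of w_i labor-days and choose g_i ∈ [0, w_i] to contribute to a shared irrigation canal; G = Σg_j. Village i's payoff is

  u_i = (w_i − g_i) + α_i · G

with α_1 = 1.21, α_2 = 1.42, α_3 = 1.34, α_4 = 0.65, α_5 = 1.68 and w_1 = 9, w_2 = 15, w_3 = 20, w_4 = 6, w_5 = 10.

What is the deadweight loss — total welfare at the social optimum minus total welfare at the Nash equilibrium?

∂u_i/∂g_i = α_i − 1, so village i contributes w_i if α_i > 1, else 0.
α_i > 1 for i ∈ {1, 2, 3, 5}; NE contributions (9, 15, 20, 0, 10), G = 54.
W^NE = Σw_i − G^NE + (Σα_i)·G^NE = 60 + 5.3·54 = 346.2.
Planner: ∂(Σu_j)/∂g_i = Σα_j − 1 = 5.3 > 0, so everyone contributes w_i; G^SO = 60, W^SO = 60 + 5.3·60 = 378.
Deadweight loss = 31.8.

31.8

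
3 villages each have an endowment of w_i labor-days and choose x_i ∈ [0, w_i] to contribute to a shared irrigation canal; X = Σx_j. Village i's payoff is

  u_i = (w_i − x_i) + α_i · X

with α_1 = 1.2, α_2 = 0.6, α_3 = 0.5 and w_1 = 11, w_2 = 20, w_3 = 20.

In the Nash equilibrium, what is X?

∂u_i/∂x_i = α_i − 1, so village i contributes w_i if α_i > 1, else 0.
α_i > 1 for i ∈ {1}; NE contributions (11, 0, 0), X = 11.

11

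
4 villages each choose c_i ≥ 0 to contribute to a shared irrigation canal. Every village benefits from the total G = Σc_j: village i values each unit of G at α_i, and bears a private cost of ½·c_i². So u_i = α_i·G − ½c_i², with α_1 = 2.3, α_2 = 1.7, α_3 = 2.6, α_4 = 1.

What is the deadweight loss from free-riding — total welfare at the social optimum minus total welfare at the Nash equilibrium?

Village i's FOC: ∂u_i/∂c_i = α_i − c_i = 0, so c_i* = α_i.
NE contributions = (2.3, 1.7, 2.6, 1); G = 7.6.
W^NE = (Σα)·G − ½Σα_i² = 7.6² − ½·15.94 = 49.79.
Planner sets c_i = Σα_j = 7.6 for every i, so G^SO = 4·7.6 = 30.4.
W^SO = (Σα)·G^SO − ½·4·(Σα)² = (4/2)·7.6² = 115.52.
Deadweight loss = W^SO − W^NE = 65.73.

65.73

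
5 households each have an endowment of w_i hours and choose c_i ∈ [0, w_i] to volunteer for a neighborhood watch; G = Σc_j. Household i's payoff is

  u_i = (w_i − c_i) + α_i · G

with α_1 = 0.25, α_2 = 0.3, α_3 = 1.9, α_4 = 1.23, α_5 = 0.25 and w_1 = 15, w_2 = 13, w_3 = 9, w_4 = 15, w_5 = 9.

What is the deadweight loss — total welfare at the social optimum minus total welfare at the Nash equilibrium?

108.41

∂u_i/∂c_i = α_i − 1, so household i contributes w_i if α_i > 1, else 0.
α_i > 1 for i ∈ {3, 4}; NE contributions (0, 0, 9, 15, 0), G = 24.
W^NE = Σw_i − G^NE + (Σα_i)·G^NE = 61 + 2.93·24 = 131.32.
Planner: ∂(Σu_j)/∂c_i = Σα_j − 1 = 2.93 > 0, so everyone contributes w_i; G^SO = 61, W^SO = 61 + 2.93·61 = 239.73.
Deadweight loss = 108.41.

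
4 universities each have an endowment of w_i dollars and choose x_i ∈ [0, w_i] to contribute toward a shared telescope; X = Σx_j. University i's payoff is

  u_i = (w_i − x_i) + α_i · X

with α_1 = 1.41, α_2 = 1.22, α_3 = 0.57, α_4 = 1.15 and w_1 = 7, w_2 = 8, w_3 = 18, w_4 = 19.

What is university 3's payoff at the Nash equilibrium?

37.38

∂u_i/∂x_i = α_i − 1, so university i contributes w_i if α_i > 1, else 0.
α_i > 1 for i ∈ {1, 2, 4}; NE contributions (7, 8, 0, 19), X = 34.
u_3 = (18 − 0) + 0.57·34 = 37.38.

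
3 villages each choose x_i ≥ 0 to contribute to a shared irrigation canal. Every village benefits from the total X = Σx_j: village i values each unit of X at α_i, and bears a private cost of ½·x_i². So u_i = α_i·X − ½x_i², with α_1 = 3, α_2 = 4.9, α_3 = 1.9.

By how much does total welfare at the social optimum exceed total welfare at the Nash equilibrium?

66.33

Village i's FOC: ∂u_i/∂x_i = α_i − x_i = 0, so x_i* = α_i.
NE contributions = (3, 4.9, 1.9); X = 9.8.
W^NE = (Σα)·X − ½Σα_i² = 9.8² − ½·36.62 = 77.73.
Planner sets x_i = Σα_j = 9.8 for every i, so X^SO = 3·9.8 = 29.4.
W^SO = (Σα)·X^SO − ½·3·(Σα)² = (3/2)·9.8² = 144.06.
Deadweight loss = W^SO − W^NE = 66.33.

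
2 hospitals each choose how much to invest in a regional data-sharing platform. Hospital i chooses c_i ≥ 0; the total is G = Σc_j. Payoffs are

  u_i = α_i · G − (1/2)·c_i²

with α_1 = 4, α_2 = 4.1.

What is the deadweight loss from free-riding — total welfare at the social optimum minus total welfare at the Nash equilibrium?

16.405

Hospital i's FOC: ∂u_i/∂c_i = α_i − c_i = 0, so c_i* = α_i.
NE contributions = (4, 4.1); G = 8.1.
W^NE = (Σα)·G − ½Σα_i² = 8.1² − ½·32.81 = 49.205.
Planner sets c_i = Σα_j = 8.1 for every i, so G^SO = 2·8.1 = 16.2.
W^SO = (Σα)·G^SO − ½·2·(Σα)² = (2/2)·8.1² = 65.61.
Deadweight loss = W^SO − W^NE = 16.405.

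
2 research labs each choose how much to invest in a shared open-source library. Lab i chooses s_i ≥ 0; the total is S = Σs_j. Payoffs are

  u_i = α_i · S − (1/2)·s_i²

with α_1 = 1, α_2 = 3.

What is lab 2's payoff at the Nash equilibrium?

Lab i's FOC: ∂u_i/∂s_i = α_i − s_i = 0, so s_i* = α_i.
NE contributions = (1, 3); S = 4.
u_2 = α_2·S − ½·(s_2)² = 3·4 − ½·3² = 7.5.

7.5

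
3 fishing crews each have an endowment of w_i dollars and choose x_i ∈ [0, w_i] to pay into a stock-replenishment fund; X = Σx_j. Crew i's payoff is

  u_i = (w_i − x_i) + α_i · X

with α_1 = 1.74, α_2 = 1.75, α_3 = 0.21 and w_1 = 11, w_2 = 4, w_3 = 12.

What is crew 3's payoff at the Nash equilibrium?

∂u_i/∂x_i = α_i − 1, so crew i contributes w_i if α_i > 1, else 0.
α_i > 1 for i ∈ {1, 2}; NE contributions (11, 4, 0), X = 15.
u_3 = (12 − 0) + 0.21·15 = 15.15.

15.15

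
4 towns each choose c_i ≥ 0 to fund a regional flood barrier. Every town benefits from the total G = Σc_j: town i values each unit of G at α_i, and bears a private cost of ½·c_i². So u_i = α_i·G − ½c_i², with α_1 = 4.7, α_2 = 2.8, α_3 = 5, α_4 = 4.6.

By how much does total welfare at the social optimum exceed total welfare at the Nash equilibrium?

Town i's FOC: ∂u_i/∂c_i = α_i − c_i = 0, so c_i* = α_i.
NE contributions = (4.7, 2.8, 5, 4.6); G = 17.1.
W^NE = (Σα)·G − ½Σα_i² = 17.1² − ½·76.09 = 254.365.
Planner sets c_i = Σα_j = 17.1 for every i, so G^SO = 4·17.1 = 68.4.
W^SO = (Σα)·G^SO − ½·4·(Σα)² = (4/2)·17.1² = 584.82.
Deadweight loss = W^SO − W^NE = 330.455.

330.455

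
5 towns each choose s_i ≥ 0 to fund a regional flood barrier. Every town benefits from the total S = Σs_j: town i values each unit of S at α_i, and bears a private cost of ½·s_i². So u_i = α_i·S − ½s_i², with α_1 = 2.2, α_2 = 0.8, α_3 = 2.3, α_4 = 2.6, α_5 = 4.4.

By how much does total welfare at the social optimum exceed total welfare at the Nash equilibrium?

Town i's FOC: ∂u_i/∂s_i = α_i − s_i = 0, so s_i* = α_i.
NE contributions = (2.2, 0.8, 2.3, 2.6, 4.4); S = 12.3.
W^NE = (Σα)·S − ½Σα_i² = 12.3² − ½·36.89 = 132.845.
Planner sets s_i = Σα_j = 12.3 for every i, so S^SO = 5·12.3 = 61.5.
W^SO = (Σα)·S^SO − ½·5·(Σα)² = (5/2)·12.3² = 378.225.
Deadweight loss = W^SO − W^NE = 245.38.

245.38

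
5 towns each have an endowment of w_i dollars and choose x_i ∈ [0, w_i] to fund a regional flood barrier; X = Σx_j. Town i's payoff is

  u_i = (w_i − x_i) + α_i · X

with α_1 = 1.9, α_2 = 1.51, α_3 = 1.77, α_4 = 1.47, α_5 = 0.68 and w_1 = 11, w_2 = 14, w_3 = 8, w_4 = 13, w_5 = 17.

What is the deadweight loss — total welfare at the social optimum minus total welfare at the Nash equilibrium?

∂u_i/∂x_i = α_i − 1, so town i contributes w_i if α_i > 1, else 0.
α_i > 1 for i ∈ {1, 2, 3, 4}; NE contributions (11, 14, 8, 13, 0), X = 46.
W^NE = Σw_i − X^NE + (Σα_i)·X^NE = 63 + 6.33·46 = 354.18.
Planner: ∂(Σu_j)/∂x_i = Σα_j − 1 = 6.33 > 0, so everyone contributes w_i; X^SO = 63, W^SO = 63 + 6.33·63 = 461.79.
Deadweight loss = 107.61.

107.61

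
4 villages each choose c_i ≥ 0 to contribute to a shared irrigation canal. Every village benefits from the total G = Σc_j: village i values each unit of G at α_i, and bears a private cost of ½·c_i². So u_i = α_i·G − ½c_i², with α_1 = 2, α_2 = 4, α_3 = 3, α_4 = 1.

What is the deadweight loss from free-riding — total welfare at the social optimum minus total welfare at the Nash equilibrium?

Village i's FOC: ∂u_i/∂c_i = α_i − c_i = 0, so c_i* = α_i.
NE contributions = (2, 4, 3, 1); G = 10.
W^NE = (Σα)·G − ½Σα_i² = 10² − ½·30 = 85.
Planner sets c_i = Σα_j = 10 for every i, so G^SO = 4·10 = 40.
W^SO = (Σα)·G^SO − ½·4·(Σα)² = (4/2)·10² = 200.
Deadweight loss = W^SO − W^NE = 115.

115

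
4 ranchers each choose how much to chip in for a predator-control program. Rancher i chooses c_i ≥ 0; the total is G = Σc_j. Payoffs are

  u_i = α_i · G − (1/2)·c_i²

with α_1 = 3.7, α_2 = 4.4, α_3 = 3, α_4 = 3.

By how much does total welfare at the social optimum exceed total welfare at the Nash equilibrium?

Rancher i's FOC: ∂u_i/∂c_i = α_i − c_i = 0, so c_i* = α_i.
NE contributions = (3.7, 4.4, 3, 3); G = 14.1.
W^NE = (Σα)·G − ½Σα_i² = 14.1² − ½·51.05 = 173.285.
Planner sets c_i = Σα_j = 14.1 for every i, so G^SO = 4·14.1 = 56.4.
W^SO = (Σα)·G^SO − ½·4·(Σα)² = (4/2)·14.1² = 397.62.
Deadweight loss = W^SO − W^NE = 224.335.

224.335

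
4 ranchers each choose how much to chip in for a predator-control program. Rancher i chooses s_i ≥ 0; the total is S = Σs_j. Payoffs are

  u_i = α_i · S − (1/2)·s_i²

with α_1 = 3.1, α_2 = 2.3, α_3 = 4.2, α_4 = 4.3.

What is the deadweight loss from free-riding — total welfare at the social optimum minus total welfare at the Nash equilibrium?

218.725

Rancher i's FOC: ∂u_i/∂s_i = α_i − s_i = 0, so s_i* = α_i.
NE contributions = (3.1, 2.3, 4.2, 4.3); S = 13.9.
W^NE = (Σα)·S − ½Σα_i² = 13.9² − ½·51.03 = 167.695.
Planner sets s_i = Σα_j = 13.9 for every i, so S^SO = 4·13.9 = 55.6.
W^SO = (Σα)·S^SO − ½·4·(Σα)² = (4/2)·13.9² = 386.42.
Deadweight loss = W^SO − W^NE = 218.725.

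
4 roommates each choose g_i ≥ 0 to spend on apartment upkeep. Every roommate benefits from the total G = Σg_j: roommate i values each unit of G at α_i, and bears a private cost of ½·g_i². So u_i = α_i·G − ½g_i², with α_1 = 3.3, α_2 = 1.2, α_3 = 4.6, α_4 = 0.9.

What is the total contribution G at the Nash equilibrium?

Roommate i's FOC: ∂u_i/∂g_i = α_i − g_i = 0, so g_i* = α_i.
NE contributions = (3.3, 1.2, 4.6, 0.9); G = 10.

10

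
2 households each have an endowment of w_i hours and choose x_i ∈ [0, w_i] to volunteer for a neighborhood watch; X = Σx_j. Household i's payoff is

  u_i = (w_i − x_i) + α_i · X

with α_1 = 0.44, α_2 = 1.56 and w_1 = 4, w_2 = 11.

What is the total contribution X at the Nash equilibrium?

∂u_i/∂x_i = α_i − 1, so household i contributes w_i if α_i > 1, else 0.
α_i > 1 for i ∈ {2}; NE contributions (0, 11), X = 11.

11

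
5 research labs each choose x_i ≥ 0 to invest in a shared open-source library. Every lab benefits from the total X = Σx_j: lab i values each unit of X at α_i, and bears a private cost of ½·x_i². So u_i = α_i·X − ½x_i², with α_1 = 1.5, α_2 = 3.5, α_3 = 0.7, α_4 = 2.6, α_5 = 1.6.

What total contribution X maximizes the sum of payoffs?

49.5

Planner FOC: ∂(Σu_j)/∂x_i = (Σα_j) − x_i = 0, so x_i^SO = Σα_j = 9.9 for every i; X^SO = 49.5.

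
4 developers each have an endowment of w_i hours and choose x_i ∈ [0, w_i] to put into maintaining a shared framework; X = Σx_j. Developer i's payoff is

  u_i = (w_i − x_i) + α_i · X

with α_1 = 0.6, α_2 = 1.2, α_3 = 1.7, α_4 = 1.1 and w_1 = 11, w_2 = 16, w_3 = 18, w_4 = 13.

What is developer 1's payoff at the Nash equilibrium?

∂u_i/∂x_i = α_i − 1, so developer i contributes w_i if α_i > 1, else 0.
α_i > 1 for i ∈ {2, 3, 4}; NE contributions (0, 16, 18, 13), X = 47.
u_1 = (11 − 0) + 0.6·47 = 39.2.

39.2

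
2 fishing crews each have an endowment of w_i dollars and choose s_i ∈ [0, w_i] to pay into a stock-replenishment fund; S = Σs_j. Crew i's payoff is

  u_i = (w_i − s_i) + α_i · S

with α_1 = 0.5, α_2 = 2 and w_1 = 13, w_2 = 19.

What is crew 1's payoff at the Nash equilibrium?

∂u_i/∂s_i = α_i − 1, so crew i contributes w_i if α_i > 1, else 0.
α_i > 1 for i ∈ {2}; NE contributions (0, 19), S = 19.
u_1 = (13 − 0) + 0.5·19 = 22.5.

22.5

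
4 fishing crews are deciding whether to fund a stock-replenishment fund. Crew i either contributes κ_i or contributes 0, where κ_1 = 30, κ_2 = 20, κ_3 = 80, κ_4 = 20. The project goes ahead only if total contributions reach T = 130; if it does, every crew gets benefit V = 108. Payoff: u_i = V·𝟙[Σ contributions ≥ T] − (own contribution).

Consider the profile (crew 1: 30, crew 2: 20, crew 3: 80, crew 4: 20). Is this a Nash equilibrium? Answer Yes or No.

Total = 150 ≥ 130: provided.
Crew 1 (pledges 30, payoff 78): dropping to 0 → total 120, payoff 0. No gain.
Crew 2 (pledges 20, payoff 88): dropping to 0 → total 130, payoff 108. Profitable deviation.

No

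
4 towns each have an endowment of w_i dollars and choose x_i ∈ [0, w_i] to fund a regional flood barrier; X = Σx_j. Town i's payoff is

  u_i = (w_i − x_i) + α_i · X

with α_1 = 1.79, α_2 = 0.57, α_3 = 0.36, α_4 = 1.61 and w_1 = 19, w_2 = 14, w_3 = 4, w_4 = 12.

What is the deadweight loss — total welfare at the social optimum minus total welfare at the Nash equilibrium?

59.94

∂u_i/∂x_i = α_i − 1, so town i contributes w_i if α_i > 1, else 0.
α_i > 1 for i ∈ {1, 4}; NE contributions (19, 0, 0, 12), X = 31.
W^NE = Σw_i − X^NE + (Σα_i)·X^NE = 49 + 3.33·31 = 152.23.
Planner: ∂(Σu_j)/∂x_i = Σα_j − 1 = 3.33 > 0, so everyone contributes w_i; X^SO = 49, W^SO = 49 + 3.33·49 = 212.17.
Deadweight loss = 59.94.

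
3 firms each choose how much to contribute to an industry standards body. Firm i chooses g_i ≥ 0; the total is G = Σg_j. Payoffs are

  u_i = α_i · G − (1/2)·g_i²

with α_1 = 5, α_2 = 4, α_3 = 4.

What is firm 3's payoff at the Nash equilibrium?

Firm i's FOC: ∂u_i/∂g_i = α_i − g_i = 0, so g_i* = α_i.
NE contributions = (5, 4, 4); G = 13.
u_3 = α_3·G − ½·(g_3)² = 4·13 − ½·4² = 44.

44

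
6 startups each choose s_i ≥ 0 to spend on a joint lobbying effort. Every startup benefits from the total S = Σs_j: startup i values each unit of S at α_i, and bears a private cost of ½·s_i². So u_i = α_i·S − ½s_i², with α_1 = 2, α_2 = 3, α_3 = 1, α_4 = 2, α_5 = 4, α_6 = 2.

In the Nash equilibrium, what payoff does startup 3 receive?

13.5

Startup i's FOC: ∂u_i/∂s_i = α_i − s_i = 0, so s_i* = α_i.
NE contributions = (2, 3, 1, 2, 4, 2); S = 14.
u_3 = α_3·S − ½·(s_3)² = 1·14 − ½·1² = 13.5.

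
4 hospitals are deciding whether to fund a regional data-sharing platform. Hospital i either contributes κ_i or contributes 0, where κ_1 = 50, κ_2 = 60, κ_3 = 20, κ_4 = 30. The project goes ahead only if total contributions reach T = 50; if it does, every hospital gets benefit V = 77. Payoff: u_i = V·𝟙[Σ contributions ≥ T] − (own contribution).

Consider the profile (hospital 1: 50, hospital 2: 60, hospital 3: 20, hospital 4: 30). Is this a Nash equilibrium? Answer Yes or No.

No

Total = 160 ≥ 50: provided.
Hospital 1 (pledges 50, payoff 27): dropping to 0 → total 110, payoff 77. Profitable deviation.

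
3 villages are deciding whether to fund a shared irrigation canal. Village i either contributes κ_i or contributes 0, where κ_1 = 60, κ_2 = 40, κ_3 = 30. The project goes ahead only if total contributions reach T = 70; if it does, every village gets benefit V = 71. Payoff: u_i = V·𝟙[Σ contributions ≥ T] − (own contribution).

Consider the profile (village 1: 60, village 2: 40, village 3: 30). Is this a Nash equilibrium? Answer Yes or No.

Total = 130 ≥ 70: provided.
Village 1 (pledges 60, payoff 11): dropping to 0 → total 70, payoff 71. Profitable deviation.

No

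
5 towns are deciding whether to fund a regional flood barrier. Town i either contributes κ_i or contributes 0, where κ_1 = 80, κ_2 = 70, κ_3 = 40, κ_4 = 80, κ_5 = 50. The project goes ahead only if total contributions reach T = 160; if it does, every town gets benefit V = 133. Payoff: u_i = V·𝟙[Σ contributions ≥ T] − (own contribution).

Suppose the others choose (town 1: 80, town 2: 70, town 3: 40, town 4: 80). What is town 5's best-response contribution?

Others' total = 270 ≥ 160; contributing adds cost 50 for no extra benefit.
Best response: 0.

0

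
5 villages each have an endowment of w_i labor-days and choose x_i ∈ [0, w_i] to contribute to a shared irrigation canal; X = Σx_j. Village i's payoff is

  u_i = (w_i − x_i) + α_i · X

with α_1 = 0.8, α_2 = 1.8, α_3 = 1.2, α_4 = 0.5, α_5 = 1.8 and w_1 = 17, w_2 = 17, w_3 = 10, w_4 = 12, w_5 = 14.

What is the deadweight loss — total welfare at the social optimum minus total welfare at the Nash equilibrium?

∂u_i/∂x_i = α_i − 1, so village i contributes w_i if α_i > 1, else 0.
α_i > 1 for i ∈ {2, 3, 5}; NE contributions (0, 17, 10, 0, 14), X = 41.
W^NE = Σw_i − X^NE + (Σα_i)·X^NE = 70 + 5.1·41 = 279.1.
Planner: ∂(Σu_j)/∂x_i = Σα_j − 1 = 5.1 > 0, so everyone contributes w_i; X^SO = 70, W^SO = 70 + 5.1·70 = 427.
Deadweight loss = 147.9.

147.9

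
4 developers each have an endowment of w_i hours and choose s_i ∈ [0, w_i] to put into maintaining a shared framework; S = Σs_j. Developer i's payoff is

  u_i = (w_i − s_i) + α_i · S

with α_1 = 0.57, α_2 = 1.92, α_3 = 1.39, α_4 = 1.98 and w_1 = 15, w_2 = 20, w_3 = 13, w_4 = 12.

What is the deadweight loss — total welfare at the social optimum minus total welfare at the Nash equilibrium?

∂u_i/∂s_i = α_i − 1, so developer i contributes w_i if α_i > 1, else 0.
α_i > 1 for i ∈ {2, 3, 4}; NE contributions (0, 20, 13, 12), S = 45.
W^NE = Σw_i − S^NE + (Σα_i)·S^NE = 60 + 4.86·45 = 278.7.
Planner: ∂(Σu_j)/∂s_i = Σα_j − 1 = 4.86 > 0, so everyone contributes w_i; S^SO = 60, W^SO = 60 + 4.86·60 = 351.6.
Deadweight loss = 72.9.

72.9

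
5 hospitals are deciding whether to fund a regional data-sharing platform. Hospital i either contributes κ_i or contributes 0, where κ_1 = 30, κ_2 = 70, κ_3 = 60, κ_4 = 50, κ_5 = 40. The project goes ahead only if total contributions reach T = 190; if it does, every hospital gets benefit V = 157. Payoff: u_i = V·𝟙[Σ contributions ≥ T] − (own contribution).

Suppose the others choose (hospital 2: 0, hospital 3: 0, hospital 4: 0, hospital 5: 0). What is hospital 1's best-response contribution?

0

Others' total = 0. Even contributing 30 gives 30 < 190: no benefit either way.
Best response: 0.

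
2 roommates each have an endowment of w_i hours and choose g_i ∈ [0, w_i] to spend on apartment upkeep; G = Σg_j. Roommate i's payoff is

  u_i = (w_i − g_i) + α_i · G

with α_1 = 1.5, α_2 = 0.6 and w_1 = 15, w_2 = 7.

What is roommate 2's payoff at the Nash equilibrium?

∂u_i/∂g_i = α_i − 1, so roommate i contributes w_i if α_i > 1, else 0.
α_i > 1 for i ∈ {1}; NE contributions (15, 0), G = 15.
u_2 = (7 − 0) + 0.6·15 = 16.

16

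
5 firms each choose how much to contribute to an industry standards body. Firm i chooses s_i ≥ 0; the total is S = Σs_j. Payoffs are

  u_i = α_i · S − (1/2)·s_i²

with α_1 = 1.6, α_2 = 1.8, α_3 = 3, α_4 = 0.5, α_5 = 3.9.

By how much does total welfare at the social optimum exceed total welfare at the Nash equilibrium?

Firm i's FOC: ∂u_i/∂s_i = α_i − s_i = 0, so s_i* = α_i.
NE contributions = (1.6, 1.8, 3, 0.5, 3.9); S = 10.8.
W^NE = (Σα)·S − ½Σα_i² = 10.8² − ½·30.26 = 101.51.
Planner sets s_i = Σα_j = 10.8 for every i, so S^SO = 5·10.8 = 54.
W^SO = (Σα)·S^SO − ½·5·(Σα)² = (5/2)·10.8² = 291.6.
Deadweight loss = W^SO − W^NE = 190.09.

190.09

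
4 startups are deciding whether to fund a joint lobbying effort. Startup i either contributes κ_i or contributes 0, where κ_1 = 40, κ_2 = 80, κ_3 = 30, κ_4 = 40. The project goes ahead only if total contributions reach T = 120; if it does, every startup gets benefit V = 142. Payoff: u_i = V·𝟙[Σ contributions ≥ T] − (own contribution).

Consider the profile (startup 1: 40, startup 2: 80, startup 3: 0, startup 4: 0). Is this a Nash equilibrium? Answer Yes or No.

Total = 120 ≥ 120: provided.
Startup 1 (pledges 40, payoff 102): dropping to 0 → total 80, payoff 0. No gain.
Startup 2 (pledges 80, payoff 62): dropping to 0 → total 40, payoff 0. No gain.
Startup 3 (pledges 0, payoff 142): pledging 30 → total 150, payoff 112. No gain.
Startup 4 (pledges 0, payoff 142): pledging 40 → total 160, payoff 102. No gain.

Yes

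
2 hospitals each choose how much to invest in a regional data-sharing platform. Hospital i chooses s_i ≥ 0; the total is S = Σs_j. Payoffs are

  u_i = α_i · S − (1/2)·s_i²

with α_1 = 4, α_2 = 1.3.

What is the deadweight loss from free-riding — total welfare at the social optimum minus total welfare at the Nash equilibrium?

8.845

Hospital i's FOC: ∂u_i/∂s_i = α_i − s_i = 0, so s_i* = α_i.
NE contributions = (4, 1.3); S = 5.3.
W^NE = (Σα)·S − ½Σα_i² = 5.3² − ½·17.69 = 19.245.
Planner sets s_i = Σα_j = 5.3 for every i, so S^SO = 2·5.3 = 10.6.
W^SO = (Σα)·S^SO − ½·2·(Σα)² = (2/2)·5.3² = 28.09.
Deadweight loss = W^SO − W^NE = 8.845.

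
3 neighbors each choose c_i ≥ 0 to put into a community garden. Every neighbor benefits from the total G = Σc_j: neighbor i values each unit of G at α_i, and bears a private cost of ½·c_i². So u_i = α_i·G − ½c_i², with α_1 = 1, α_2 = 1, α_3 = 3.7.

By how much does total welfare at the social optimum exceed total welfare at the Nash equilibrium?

Neighbor i's FOC: ∂u_i/∂c_i = α_i − c_i = 0, so c_i* = α_i.
NE contributions = (1, 1, 3.7); G = 5.7.
W^NE = (Σα)·G − ½Σα_i² = 5.7² − ½·15.69 = 24.645.
Planner sets c_i = Σα_j = 5.7 for every i, so G^SO = 3·5.7 = 17.1.
W^SO = (Σα)·G^SO − ½·3·(Σα)² = (3/2)·5.7² = 48.735.
Deadweight loss = W^SO − W^NE = 24.09.

24.09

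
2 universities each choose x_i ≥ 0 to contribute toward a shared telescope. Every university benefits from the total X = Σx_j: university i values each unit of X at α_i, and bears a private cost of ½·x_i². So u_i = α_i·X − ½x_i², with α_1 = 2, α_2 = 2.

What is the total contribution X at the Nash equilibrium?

University i's FOC: ∂u_i/∂x_i = α_i − x_i = 0, so x_i* = α_i.
NE contributions = (2, 2); X = 4.

4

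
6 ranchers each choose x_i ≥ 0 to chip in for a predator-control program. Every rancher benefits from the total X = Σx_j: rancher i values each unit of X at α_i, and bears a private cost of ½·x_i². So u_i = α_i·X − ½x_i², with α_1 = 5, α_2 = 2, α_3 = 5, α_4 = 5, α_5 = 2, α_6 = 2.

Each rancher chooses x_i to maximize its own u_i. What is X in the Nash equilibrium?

21

Rancher i's FOC: ∂u_i/∂x_i = α_i − x_i = 0, so x_i* = α_i.
NE contributions = (5, 2, 5, 5, 2, 2); X = 21.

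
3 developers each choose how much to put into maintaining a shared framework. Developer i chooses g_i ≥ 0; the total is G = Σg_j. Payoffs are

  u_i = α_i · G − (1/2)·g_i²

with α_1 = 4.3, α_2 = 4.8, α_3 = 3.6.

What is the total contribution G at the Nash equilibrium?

12.7

Developer i's FOC: ∂u_i/∂g_i = α_i − g_i = 0, so g_i* = α_i.
NE contributions = (4.3, 4.8, 3.6); G = 12.7.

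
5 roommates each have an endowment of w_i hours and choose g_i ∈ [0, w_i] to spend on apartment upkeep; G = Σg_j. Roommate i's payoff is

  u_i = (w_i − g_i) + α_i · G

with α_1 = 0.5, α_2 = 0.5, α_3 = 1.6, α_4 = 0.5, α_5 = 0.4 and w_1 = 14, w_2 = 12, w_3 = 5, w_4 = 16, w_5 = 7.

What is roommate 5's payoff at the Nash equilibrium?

∂u_i/∂g_i = α_i − 1, so roommate i contributes w_i if α_i > 1, else 0.
α_i > 1 for i ∈ {3}; NE contributions (0, 0, 5, 0, 0), G = 5.
u_5 = (7 − 0) + 0.4·5 = 9.

9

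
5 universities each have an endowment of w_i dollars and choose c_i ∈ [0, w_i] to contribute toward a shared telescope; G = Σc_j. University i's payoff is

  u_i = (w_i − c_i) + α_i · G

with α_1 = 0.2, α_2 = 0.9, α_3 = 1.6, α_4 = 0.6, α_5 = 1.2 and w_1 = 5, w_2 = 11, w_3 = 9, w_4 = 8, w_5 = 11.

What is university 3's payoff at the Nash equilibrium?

32

∂u_i/∂c_i = α_i − 1, so university i contributes w_i if α_i > 1, else 0.
α_i > 1 for i ∈ {3, 5}; NE contributions (0, 0, 9, 0, 11), G = 20.
u_3 = (9 − 9) + 1.6·20 = 32.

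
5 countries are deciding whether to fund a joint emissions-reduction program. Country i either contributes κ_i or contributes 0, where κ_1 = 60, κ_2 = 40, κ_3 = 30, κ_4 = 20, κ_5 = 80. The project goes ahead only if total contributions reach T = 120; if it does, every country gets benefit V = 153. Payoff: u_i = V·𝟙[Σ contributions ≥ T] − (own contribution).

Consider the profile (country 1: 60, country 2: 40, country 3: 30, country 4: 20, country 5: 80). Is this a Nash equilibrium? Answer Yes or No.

Total = 230 ≥ 120: provided.
Country 1 (pledges 60, payoff 93): dropping to 0 → total 170, payoff 153. Profitable deviation.

No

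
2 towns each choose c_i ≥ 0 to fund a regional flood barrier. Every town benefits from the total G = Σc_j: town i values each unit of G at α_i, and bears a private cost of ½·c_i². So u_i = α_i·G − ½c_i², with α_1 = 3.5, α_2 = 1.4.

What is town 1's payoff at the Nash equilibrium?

Town i's FOC: ∂u_i/∂c_i = α_i − c_i = 0, so c_i* = α_i.
NE contributions = (3.5, 1.4); G = 4.9.
u_1 = α_1·G − ½·(c_1)² = 3.5·4.9 − ½·3.5² = 11.025.

11.025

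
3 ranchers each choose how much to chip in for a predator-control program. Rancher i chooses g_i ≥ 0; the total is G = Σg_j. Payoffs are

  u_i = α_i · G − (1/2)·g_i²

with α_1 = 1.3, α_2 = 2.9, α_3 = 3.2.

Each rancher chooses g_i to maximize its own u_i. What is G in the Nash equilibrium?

Rancher i's FOC: ∂u_i/∂g_i = α_i − g_i = 0, so g_i* = α_i.
NE contributions = (1.3, 2.9, 3.2); G = 7.4.

7.4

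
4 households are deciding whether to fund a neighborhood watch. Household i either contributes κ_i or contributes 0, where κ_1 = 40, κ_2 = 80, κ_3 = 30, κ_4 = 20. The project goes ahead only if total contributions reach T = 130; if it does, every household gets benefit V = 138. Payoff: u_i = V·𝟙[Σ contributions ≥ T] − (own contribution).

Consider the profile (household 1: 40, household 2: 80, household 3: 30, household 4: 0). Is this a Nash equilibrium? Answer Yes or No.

Total = 150 ≥ 130: provided.
Household 1 (pledges 40, payoff 98): dropping to 0 → total 110, payoff 0. No gain.
Household 2 (pledges 80, payoff 58): dropping to 0 → total 70, payoff 0. No gain.
Household 3 (pledges 30, payoff 108): dropping to 0 → total 120, payoff 0. No gain.
Household 4 (pledges 0, payoff 138): pledging 20 → total 170, payoff 118. No gain.

Yes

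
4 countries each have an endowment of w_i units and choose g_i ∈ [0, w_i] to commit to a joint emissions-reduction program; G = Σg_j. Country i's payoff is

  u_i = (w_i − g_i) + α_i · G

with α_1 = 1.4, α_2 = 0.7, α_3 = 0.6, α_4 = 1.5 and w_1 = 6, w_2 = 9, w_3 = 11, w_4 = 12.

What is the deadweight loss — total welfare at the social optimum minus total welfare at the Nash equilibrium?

∂u_i/∂g_i = α_i − 1, so country i contributes w_i if α_i > 1, else 0.
α_i > 1 for i ∈ {1, 4}; NE contributions (6, 0, 0, 12), G = 18.
W^NE = Σw_i − G^NE + (Σα_i)·G^NE = 38 + 3.2·18 = 95.6.
Planner: ∂(Σu_j)/∂g_i = Σα_j − 1 = 3.2 > 0, so everyone contributes w_i; G^SO = 38, W^SO = 38 + 3.2·38 = 159.6.
Deadweight loss = 64.

64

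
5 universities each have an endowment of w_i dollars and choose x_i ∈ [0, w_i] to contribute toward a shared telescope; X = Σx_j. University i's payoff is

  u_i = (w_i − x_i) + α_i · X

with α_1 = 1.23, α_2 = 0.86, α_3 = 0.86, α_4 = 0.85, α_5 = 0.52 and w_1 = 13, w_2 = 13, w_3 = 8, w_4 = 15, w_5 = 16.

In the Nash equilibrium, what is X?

13

∂u_i/∂x_i = α_i − 1, so university i contributes w_i if α_i > 1, else 0.
α_i > 1 for i ∈ {1}; NE contributions (13, 0, 0, 0, 0), X = 13.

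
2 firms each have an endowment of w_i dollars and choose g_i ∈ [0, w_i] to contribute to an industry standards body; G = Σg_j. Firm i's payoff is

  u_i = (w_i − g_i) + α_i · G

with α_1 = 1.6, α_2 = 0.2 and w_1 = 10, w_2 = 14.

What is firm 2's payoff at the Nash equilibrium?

16

∂u_i/∂g_i = α_i − 1, so firm i contributes w_i if α_i > 1, else 0.
α_i > 1 for i ∈ {1}; NE contributions (10, 0), G = 10.
u_2 = (14 − 0) + 0.2·10 = 16.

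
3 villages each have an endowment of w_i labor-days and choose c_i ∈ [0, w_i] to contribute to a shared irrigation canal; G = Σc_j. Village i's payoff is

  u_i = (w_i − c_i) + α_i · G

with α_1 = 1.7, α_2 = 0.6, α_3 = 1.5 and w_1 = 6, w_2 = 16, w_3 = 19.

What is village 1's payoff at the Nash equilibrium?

42.5

∂u_i/∂c_i = α_i − 1, so village i contributes w_i if α_i > 1, else 0.
α_i > 1 for i ∈ {1, 3}; NE contributions (6, 0, 19), G = 25.
u_1 = (6 − 6) + 1.7·25 = 42.5.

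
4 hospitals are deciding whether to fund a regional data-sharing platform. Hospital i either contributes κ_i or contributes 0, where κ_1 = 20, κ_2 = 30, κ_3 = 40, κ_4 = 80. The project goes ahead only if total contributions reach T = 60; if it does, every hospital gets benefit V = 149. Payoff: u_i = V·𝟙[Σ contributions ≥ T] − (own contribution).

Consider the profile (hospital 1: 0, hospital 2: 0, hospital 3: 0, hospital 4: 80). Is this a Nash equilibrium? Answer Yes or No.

Total = 80 ≥ 60: provided.
Hospital 1 (pledges 0, payoff 149): pledging 20 → total 100, payoff 129. No gain.
Hospital 2 (pledges 0, payoff 149): pledging 30 → total 110, payoff 119. No gain.
Hospital 3 (pledges 0, payoff 149): pledging 40 → total 120, payoff 109. No gain.
Hospital 4 (pledges 80, payoff 69): dropping to 0 → total 0, payoff 0. No gain.

Yes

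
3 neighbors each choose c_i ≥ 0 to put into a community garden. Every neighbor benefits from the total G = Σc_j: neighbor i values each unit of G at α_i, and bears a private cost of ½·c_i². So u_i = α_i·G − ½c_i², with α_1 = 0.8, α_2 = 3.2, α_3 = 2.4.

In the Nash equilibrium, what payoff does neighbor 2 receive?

Neighbor i's FOC: ∂u_i/∂c_i = α_i − c_i = 0, so c_i* = α_i.
NE contributions = (0.8, 3.2, 2.4); G = 6.4.
u_2 = α_2·G − ½·(c_2)² = 3.2·6.4 − ½·3.2² = 15.36.

15.36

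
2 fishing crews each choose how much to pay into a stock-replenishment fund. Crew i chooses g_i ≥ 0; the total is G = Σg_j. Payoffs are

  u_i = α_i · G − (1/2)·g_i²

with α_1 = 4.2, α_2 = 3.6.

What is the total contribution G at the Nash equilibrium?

7.8

Crew i's FOC: ∂u_i/∂g_i = α_i − g_i = 0, so g_i* = α_i.
NE contributions = (4.2, 3.6); G = 7.8.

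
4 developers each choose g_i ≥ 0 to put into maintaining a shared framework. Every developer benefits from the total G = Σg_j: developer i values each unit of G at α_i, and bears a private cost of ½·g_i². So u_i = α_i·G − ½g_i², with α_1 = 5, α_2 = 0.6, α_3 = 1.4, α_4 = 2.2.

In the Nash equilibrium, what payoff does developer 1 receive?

Developer i's FOC: ∂u_i/∂g_i = α_i − g_i = 0, so g_i* = α_i.
NE contributions = (5, 0.6, 1.4, 2.2); G = 9.2.
u_1 = α_1·G − ½·(g_1)² = 5·9.2 − ½·5² = 33.5.

33.5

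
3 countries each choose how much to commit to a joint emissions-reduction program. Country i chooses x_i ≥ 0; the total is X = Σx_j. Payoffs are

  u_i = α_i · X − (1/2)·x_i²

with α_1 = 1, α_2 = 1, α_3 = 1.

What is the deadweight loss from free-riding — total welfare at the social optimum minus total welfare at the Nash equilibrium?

6

Country i's FOC: ∂u_i/∂x_i = α_i − x_i = 0, so x_i* = α_i.
NE contributions = (1, 1, 1); X = 3.
W^NE = (Σα)·X − ½Σα_i² = 3² − ½·3 = 7.5.
Planner sets x_i = Σα_j = 3 for every i, so X^SO = 3·3 = 9.
W^SO = (Σα)·X^SO − ½·3·(Σα)² = (3/2)·3² = 13.5.
Deadweight loss = W^SO − W^NE = 6.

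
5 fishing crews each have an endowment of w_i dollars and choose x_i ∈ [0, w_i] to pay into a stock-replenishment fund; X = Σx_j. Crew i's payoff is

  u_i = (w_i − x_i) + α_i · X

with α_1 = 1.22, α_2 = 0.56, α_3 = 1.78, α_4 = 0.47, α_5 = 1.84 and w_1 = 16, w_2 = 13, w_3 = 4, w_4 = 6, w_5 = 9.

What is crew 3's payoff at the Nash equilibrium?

51.62

∂u_i/∂x_i = α_i − 1, so crew i contributes w_i if α_i > 1, else 0.
α_i > 1 for i ∈ {1, 3, 5}; NE contributions (16, 0, 4, 0, 9), X = 29.
u_3 = (4 − 4) + 1.78·29 = 51.62.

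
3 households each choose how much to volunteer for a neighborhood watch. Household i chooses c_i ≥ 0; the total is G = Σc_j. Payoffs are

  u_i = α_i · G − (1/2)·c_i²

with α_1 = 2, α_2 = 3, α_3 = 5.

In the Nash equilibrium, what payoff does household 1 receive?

Household i's FOC: ∂u_i/∂c_i = α_i − c_i = 0, so c_i* = α_i.
NE contributions = (2, 3, 5); G = 10.
u_1 = α_1·G − ½·(c_1)² = 2·10 − ½·2² = 18.

18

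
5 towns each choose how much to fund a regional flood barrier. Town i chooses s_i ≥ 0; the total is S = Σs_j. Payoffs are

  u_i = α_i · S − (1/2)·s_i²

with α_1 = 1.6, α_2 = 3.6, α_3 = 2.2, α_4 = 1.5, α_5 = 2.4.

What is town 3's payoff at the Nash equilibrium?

22.44

Town i's FOC: ∂u_i/∂s_i = α_i − s_i = 0, so s_i* = α_i.
NE contributions = (1.6, 3.6, 2.2, 1.5, 2.4); S = 11.3.
u_3 = α_3·S − ½·(s_3)² = 2.2·11.3 − ½·2.2² = 22.44.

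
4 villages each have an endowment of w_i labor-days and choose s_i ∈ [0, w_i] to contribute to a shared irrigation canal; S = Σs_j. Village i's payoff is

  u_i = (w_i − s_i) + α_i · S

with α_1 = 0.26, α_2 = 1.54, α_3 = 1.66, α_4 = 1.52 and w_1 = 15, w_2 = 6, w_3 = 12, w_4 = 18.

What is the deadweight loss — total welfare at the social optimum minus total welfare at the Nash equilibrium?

59.7

∂u_i/∂s_i = α_i − 1, so village i contributes w_i if α_i > 1, else 0.
α_i > 1 for i ∈ {2, 3, 4}; NE contributions (0, 6, 12, 18), S = 36.
W^NE = Σw_i − S^NE + (Σα_i)·S^NE = 51 + 3.98·36 = 194.28.
Planner: ∂(Σu_j)/∂s_i = Σα_j − 1 = 3.98 > 0, so everyone contributes w_i; S^SO = 51, W^SO = 51 + 3.98·51 = 253.98.
Deadweight loss = 59.7.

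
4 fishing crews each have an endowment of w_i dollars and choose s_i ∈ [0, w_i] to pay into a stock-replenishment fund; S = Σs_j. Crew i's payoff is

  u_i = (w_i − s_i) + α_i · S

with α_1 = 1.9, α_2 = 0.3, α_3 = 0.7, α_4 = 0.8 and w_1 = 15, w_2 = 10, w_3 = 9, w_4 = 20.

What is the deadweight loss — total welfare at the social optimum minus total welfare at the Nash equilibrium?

∂u_i/∂s_i = α_i − 1, so crew i contributes w_i if α_i > 1, else 0.
α_i > 1 for i ∈ {1}; NE contributions (15, 0, 0, 0), S = 15.
W^NE = Σw_i − S^NE + (Σα_i)·S^NE = 54 + 2.7·15 = 94.5.
Planner: ∂(Σu_j)/∂s_i = Σα_j − 1 = 2.7 > 0, so everyone contributes w_i; S^SO = 54, W^SO = 54 + 2.7·54 = 199.8.
Deadweight loss = 105.3.

105.3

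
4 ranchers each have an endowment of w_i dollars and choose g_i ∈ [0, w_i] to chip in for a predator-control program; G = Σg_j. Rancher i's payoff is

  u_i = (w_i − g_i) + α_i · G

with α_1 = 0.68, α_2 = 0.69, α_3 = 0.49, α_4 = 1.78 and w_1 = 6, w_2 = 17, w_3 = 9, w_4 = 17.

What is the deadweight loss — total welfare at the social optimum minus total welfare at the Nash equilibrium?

∂u_i/∂g_i = α_i − 1, so rancher i contributes w_i if α_i > 1, else 0.
α_i > 1 for i ∈ {4}; NE contributions (0, 0, 0, 17), G = 17.
W^NE = Σw_i − G^NE + (Σα_i)·G^NE = 49 + 2.64·17 = 93.88.
Planner: ∂(Σu_j)/∂g_i = Σα_j − 1 = 2.64 > 0, so everyone contributes w_i; G^SO = 49, W^SO = 49 + 2.64·49 = 178.36.
Deadweight loss = 84.48.

84.48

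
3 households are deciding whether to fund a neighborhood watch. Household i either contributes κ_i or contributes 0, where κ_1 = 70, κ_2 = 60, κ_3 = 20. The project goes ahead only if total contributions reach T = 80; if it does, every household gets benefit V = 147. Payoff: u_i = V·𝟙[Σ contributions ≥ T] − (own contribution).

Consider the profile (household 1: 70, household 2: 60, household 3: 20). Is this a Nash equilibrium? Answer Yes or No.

No

Total = 150 ≥ 80: provided.
Household 1 (pledges 70, payoff 77): dropping to 0 → total 80, payoff 147. Profitable deviation.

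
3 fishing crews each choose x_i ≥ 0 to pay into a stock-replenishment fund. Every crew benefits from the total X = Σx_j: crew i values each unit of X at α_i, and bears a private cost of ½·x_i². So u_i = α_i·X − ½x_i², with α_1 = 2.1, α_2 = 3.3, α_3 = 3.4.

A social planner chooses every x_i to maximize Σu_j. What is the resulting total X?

26.4

Planner FOC: ∂(Σu_j)/∂x_i = (Σα_j) − x_i = 0, so x_i^SO = Σα_j = 8.8 for every i; X^SO = 26.4.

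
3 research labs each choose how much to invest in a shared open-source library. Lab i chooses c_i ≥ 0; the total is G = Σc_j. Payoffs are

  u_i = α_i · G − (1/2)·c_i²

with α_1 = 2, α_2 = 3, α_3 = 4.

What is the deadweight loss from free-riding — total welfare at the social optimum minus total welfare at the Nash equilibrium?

55

Lab i's FOC: ∂u_i/∂c_i = α_i − c_i = 0, so c_i* = α_i.
NE contributions = (2, 3, 4); G = 9.
W^NE = (Σα)·G − ½Σα_i² = 9² − ½·29 = 66.5.
Planner sets c_i = Σα_j = 9 for every i, so G^SO = 3·9 = 27.
W^SO = (Σα)·G^SO − ½·3·(Σα)² = (3/2)·9² = 121.5.
Deadweight loss = W^SO − W^NE = 55.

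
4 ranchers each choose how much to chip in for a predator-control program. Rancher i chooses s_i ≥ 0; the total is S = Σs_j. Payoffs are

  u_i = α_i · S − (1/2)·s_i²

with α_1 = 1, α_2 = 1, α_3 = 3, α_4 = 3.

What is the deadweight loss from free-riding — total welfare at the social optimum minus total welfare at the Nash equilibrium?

74

Rancher i's FOC: ∂u_i/∂s_i = α_i − s_i = 0, so s_i* = α_i.
NE contributions = (1, 1, 3, 3); S = 8.
W^NE = (Σα)·S − ½Σα_i² = 8² − ½·20 = 54.
Planner sets s_i = Σα_j = 8 for every i, so S^SO = 4·8 = 32.
W^SO = (Σα)·S^SO − ½·4·(Σα)² = (4/2)·8² = 128.
Deadweight loss = W^SO − W^NE = 74.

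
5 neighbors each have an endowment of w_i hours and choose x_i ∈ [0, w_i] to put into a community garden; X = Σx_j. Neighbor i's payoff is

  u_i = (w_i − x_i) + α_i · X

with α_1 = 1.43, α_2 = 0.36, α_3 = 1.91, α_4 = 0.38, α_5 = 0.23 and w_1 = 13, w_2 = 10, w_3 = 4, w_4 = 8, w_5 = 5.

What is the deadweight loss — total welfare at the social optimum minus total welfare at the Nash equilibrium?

∂u_i/∂x_i = α_i − 1, so neighbor i contributes w_i if α_i > 1, else 0.
α_i > 1 for i ∈ {1, 3}; NE contributions (13, 0, 4, 0, 0), X = 17.
W^NE = Σw_i − X^NE + (Σα_i)·X^NE = 40 + 3.31·17 = 96.27.
Planner: ∂(Σu_j)/∂x_i = Σα_j − 1 = 3.31 > 0, so everyone contributes w_i; X^SO = 40, W^SO = 40 + 3.31·40 = 172.4.
Deadweight loss = 76.13.

76.13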